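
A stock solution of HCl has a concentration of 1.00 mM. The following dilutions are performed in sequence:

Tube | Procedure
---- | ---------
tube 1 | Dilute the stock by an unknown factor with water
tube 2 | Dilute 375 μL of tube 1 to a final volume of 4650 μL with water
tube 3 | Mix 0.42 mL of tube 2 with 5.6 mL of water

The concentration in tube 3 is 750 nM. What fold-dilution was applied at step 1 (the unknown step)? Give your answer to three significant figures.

7.50-fold

Step 1: unknown factor x
Step 2: 375 μL brought to 4650 μL → factor 4650/375 = 12.4
Step 3: 0.42 mL + 5.6 mL = 6.02 mL total → factor 6.02/0.42 = 14.333
Product of known-step factors = 177.73
Overall factor = 1.00 mM / (750 nM) = 1333.3
x = 1333.3 / 177.73 = 7.50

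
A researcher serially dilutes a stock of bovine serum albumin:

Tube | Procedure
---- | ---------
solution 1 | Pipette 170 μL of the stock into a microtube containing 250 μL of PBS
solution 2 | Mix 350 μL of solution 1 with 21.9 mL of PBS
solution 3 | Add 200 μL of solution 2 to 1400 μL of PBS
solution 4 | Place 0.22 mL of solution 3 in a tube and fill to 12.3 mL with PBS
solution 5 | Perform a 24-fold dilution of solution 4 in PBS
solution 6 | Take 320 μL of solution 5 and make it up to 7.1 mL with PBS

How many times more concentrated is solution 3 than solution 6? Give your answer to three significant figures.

2.98 × 10^4

Step 1: 170 μL + 250 μL = 420 μL total → factor 420/170 = 2.4706
Step 2: 350 μL + 21.9 mL = 22250 μL total → factor 22250/350 = 63.571
Step 3: 200 μL + 1400 μL = 1600 μL total → factor 1600/200 = 8
Step 4: 0.22 mL brought to 12.3 mL → factor 12.3/0.22 = 55.909
Step 5: 24-fold → factor 24
Step 6: 320 μL brought to 7.1 mL → factor 7100/320 = 22.188
Dilution factor to solution 3 = 1256.5; to solution 6 = 3.7407 × 10^7
[solution 3]/[solution 6] = (factor to solution 6)/(factor to solution 3) = 3.7407 × 10^7/1256.5 = 2.98 × 10^4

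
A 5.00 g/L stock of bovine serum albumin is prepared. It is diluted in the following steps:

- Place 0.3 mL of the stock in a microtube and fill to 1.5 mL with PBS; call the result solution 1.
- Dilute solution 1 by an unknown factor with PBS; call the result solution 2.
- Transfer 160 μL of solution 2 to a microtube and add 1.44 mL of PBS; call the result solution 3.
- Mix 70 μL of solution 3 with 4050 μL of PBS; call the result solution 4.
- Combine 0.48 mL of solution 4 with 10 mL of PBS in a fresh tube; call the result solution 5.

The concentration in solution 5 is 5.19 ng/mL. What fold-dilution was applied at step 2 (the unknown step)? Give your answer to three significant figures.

15.0-fold

Step 1: 0.3 mL brought to 1.5 mL → factor 1.5/0.3 = 5
Step 2: unknown factor x
Step 3: 160 μL + 1.44 mL = 1600 μL total → factor 1600/160 = 10
Step 4: 70 μL + 4050 μL = 4120 μL total → factor 4120/70 = 58.857
Step 5: 0.48 mL + 10 mL = 10.48 mL total → factor 10.48/0.48 = 21.833
Product of known-step factors = 64252
Overall factor = 5.00 g/L / (5.19 ng/mL) = 9.6339 × 10^5
x = 9.6339 × 10^5 / 64252 = 15.0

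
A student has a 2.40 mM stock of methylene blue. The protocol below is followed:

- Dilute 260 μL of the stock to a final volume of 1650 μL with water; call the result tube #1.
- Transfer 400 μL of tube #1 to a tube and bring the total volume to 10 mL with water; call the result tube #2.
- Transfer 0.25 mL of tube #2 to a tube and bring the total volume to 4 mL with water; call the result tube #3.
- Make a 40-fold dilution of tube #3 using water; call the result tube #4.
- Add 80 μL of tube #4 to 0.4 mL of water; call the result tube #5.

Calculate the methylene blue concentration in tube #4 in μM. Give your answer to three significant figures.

Step 1: 260 μL brought to 1650 μL → factor 1650/260 = 6.3462
Step 2: 400 μL brought to 10 mL → factor 10000/400 = 25
Step 3: 0.25 mL brought to 4 mL → factor 4/0.25 = 16
Step 4: 40-fold → factor 40
Dilution factor through tube #4 = 6.3462 × 25 × 16 × 40 = 1.0154 × 10^5
[tube #4] = 2.40 mM / 1.0154 × 10^5 = 2.364 × 10^-5 mM = 0.0236 μM

0.0236 μM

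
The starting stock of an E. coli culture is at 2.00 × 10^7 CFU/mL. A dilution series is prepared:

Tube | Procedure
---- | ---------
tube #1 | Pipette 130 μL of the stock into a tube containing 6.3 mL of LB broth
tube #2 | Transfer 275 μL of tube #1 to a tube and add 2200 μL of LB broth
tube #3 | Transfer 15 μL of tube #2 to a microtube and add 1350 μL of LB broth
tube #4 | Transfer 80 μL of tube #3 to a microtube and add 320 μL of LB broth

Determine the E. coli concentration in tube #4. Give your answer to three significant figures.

Step 1: 130 μL + 6.3 mL = 6430 μL total → factor 6430/130 = 49.462
Step 2: 275 μL + 2200 μL = 2475 μL total → factor 2475/275 = 9
Step 3: 15 μL + 1350 μL = 1365 μL total → factor 1365/15 = 91
Step 4: 80 μL + 320 μL = 400 μL total → factor 400/80 = 5
Overall dilution factor = 49.462 × 9 × 91 × 5 = 2.0254 × 10^5
Final = 2.00 × 10^7 CFU/mL / 2.0254 × 10^5 = 98.7 CFU/mL

98.7 CFU/mL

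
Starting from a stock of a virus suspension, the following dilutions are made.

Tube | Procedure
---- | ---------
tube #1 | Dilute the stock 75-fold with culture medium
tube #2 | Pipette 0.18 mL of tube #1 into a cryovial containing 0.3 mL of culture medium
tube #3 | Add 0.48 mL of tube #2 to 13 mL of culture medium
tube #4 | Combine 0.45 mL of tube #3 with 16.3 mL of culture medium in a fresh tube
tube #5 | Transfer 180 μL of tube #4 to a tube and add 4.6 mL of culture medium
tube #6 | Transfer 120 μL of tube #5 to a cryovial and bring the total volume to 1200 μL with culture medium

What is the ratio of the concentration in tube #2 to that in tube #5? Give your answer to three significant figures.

2.78 × 10^4

Step 1: 75-fold → factor 75
Step 2: 0.18 mL + 0.3 mL = 0.48 mL total → factor 0.48/0.18 = 2.6667
Step 3: 0.48 mL + 13 mL = 13.48 mL total → factor 13.48/0.48 = 28.083
Step 4: 0.45 mL + 16.3 mL = 16.75 mL total → factor 16.75/0.45 = 37.222
Step 5: 180 μL + 4.6 mL = 4780 μL total → factor 4780/180 = 26.556
Dilution factor to tube #2 = 200; to tube #5 = 5.5518 × 10^6
[tube #2]/[tube #5] = (factor to tube #5)/(factor to tube #2) = 5.5518 × 10^6/200 = 2.78 × 10^4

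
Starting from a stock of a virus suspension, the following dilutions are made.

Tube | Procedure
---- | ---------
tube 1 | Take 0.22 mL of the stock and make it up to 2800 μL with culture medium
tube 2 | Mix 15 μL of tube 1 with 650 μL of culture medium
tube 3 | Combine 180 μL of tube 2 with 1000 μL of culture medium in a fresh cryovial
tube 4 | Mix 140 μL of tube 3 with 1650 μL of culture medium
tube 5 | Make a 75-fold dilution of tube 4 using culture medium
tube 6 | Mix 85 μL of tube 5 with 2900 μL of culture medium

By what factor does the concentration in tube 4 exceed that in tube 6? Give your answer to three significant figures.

Step 1: 0.22 mL brought to 2800 μL → factor 2.8/0.22 = 12.727
Step 2: 15 μL + 650 μL = 665 μL total → factor 665/15 = 44.333
Step 3: 180 μL + 1000 μL = 1180 μL total → factor 1180/180 = 6.5556
Step 4: 140 μL + 1650 μL = 1790 μL total → factor 1790/140 = 12.786
Step 5: 75-fold → factor 75
Step 6: 85 μL + 2900 μL = 2985 μL total → factor 2985/85 = 35.118
Dilution factor to tube 4 = 47293; to tube 6 = 1.2456 × 10^8
[tube 4]/[tube 6] = (factor to tube 6)/(factor to tube 4) = 1.2456 × 10^8/47293 = 2.63 × 10^3

2.63 × 10^3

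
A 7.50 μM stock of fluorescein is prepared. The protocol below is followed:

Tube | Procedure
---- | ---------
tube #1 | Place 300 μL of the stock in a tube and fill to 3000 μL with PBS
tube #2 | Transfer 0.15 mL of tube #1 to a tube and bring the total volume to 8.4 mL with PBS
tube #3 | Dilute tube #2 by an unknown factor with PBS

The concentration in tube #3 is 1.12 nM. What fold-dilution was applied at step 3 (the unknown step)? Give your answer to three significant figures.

Step 1: 300 μL brought to 3000 μL → factor 3000/300 = 10
Step 2: 0.15 mL brought to 8.4 mL → factor 8.4/0.15 = 56
Step 3: unknown factor x
Product of known-step factors = 560
Overall factor = 7.50 μM / (1.12 nM) = 6696.4
x = 6696.4 / 560 = 12.0

12.0-fold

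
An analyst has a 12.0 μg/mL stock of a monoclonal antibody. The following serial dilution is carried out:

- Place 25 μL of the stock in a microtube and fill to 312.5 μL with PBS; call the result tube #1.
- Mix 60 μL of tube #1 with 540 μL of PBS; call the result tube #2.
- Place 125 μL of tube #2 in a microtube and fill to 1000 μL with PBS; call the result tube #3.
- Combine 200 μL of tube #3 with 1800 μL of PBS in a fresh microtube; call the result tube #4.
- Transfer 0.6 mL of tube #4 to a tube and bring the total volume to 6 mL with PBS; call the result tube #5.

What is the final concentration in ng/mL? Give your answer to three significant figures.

0.120 ng/mL

Step 1: 25 μL brought to 312.5 μL → factor 312.5/25 = 12.5
Step 2: 60 μL + 540 μL = 600 μL total → factor 600/60 = 10
Step 3: 125 μL brought to 1000 μL → factor 1000/125 = 8
Step 4: 200 μL + 1800 μL = 2000 μL total → factor 2000/200 = 10
Step 5: 0.6 mL brought to 6 mL → factor 6/0.6 = 10
Overall dilution factor = 12.5 × 10 × 8 × 10 × 10 = 1 × 10^5
Final = 12.0 μg/mL / 1 × 10^5 = 0.0001200 μg/mL = 0.120 ng/mL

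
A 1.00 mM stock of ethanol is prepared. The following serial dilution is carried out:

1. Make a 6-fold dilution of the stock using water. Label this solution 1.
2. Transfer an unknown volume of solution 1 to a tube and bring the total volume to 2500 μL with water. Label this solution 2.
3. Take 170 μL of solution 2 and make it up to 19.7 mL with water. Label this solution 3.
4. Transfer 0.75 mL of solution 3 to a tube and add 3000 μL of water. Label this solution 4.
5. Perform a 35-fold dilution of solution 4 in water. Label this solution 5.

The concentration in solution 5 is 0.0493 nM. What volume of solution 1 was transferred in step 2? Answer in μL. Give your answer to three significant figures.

15.0 μL

Step 1: 6-fold → factor 6
Step 2: v brought to 2500 μL → factor = 2500 μL/v
Step 3: 170 μL brought to 19.7 mL → factor 19700/170 = 115.88
Step 4: 0.75 mL + 3000 μL = 3.75 mL total → factor 3.75/0.75 = 5
Step 5: 35-fold → factor 35
Product of known-step factors = 1.2168 × 10^5
Overall factor = 1.00 mM / (0.0493 nM) = 2.0284 × 10^7
Step-2 factor = 2.0284 × 10^7 / 1.2168 × 10^5 = 166.7
v = 2500 μL / 166.7 = 15.0 μL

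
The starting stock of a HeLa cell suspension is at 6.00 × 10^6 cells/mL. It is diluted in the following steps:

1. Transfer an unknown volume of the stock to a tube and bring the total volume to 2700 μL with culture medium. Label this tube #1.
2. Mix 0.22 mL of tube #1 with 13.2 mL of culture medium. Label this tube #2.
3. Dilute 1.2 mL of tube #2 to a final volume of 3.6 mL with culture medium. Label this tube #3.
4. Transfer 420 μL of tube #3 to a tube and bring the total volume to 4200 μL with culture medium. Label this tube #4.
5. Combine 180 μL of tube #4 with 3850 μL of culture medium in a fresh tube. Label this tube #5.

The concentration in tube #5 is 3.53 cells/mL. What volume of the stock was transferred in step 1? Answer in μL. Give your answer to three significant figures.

Step 1: v brought to 2700 μL → factor = 2700 μL/v
Step 2: 0.22 mL + 13.2 mL = 13.42 mL total → factor 13.42/0.22 = 61
Step 3: 1.2 mL brought to 3.6 mL → factor 3.6/1.2 = 3
Step 4: 420 μL brought to 4200 μL → factor 4200/420 = 10
Step 5: 180 μL + 3850 μL = 4030 μL total → factor 4030/180 = 22.389
Product of known-step factors = 40972
Overall factor = 6.00 × 10^6 cells/mL / (3.53 cells/mL) = 1.6997 × 10^6
Step-1 factor = 1.6997 × 10^6 / 40972 = 41.485
v = 2700 μL / 41.485 = 65.1 μL

65.1 μL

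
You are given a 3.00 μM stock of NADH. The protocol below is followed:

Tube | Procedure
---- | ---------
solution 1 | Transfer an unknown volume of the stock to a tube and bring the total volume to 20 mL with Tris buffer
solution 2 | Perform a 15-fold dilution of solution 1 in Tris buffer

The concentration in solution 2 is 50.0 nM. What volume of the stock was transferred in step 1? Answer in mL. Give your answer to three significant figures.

5.00 mL

Step 1: v brought to 20 mL → factor = 20 mL/v
Step 2: 15-fold → factor 15
Product of known-step factors = 15
Overall factor = 3.00 μM / (50.0 nM) = 60
Step-1 factor = 60 / 15 = 4
v = 20 mL / 4 = 5.00 mL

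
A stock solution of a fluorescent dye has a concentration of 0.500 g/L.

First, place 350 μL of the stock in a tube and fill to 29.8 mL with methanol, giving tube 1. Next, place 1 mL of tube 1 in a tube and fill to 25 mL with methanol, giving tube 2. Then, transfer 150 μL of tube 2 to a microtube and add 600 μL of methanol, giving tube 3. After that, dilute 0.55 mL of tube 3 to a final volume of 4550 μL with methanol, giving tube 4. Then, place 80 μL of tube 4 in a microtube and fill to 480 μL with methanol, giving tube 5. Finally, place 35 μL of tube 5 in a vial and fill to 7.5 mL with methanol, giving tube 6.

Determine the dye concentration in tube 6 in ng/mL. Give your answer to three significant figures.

Step 1: 350 μL brought to 29.8 mL → factor 29800/350 = 85.143
Step 2: 1 mL brought to 25 mL → factor 25/1 = 25
Step 3: 150 μL + 600 μL = 750 μL total → factor 750/150 = 5
Step 4: 0.55 mL brought to 4550 μL → factor 4.55/0.55 = 8.2727
Step 5: 80 μL brought to 480 μL → factor 480/80 = 6
Step 6: 35 μL brought to 7.5 mL → factor 7500/35 = 214.29
Overall dilution factor = 85.143 × 25 × 5 × 8.2727 × 6 × 214.29 = 1.132 × 10^8
Final = 0.500 g/L / 1.132 × 10^8 = 4.417 × 10^-9 g/L = 0.00442 ng/mL

0.00442 ng/mL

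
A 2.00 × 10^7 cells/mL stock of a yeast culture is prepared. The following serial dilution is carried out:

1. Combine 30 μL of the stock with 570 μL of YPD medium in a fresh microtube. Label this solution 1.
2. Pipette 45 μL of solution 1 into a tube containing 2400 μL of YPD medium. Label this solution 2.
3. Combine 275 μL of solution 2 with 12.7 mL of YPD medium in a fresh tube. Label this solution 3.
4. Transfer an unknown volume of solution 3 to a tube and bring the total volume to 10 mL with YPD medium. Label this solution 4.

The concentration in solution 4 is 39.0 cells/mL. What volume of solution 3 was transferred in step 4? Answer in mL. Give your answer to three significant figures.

Step 1: 30 μL + 570 μL = 600 μL total → factor 600/30 = 20
Step 2: 45 μL + 2400 μL = 2445 μL total → factor 2445/45 = 54.333
Step 3: 275 μL + 12.7 mL = 12975 μL total → factor 12975/275 = 47.182
Step 4: v brought to 10 mL → factor = 10 mL/v
Product of known-step factors = 51271
Overall factor = 2.00 × 10^7 cells/mL / (39.0 cells/mL) = 5.1282 × 10^5
Step-4 factor = 5.1282 × 10^5 / 51271 = 10.002
v = 10 mL / 10.002 = 1.00 mL

1.00 mL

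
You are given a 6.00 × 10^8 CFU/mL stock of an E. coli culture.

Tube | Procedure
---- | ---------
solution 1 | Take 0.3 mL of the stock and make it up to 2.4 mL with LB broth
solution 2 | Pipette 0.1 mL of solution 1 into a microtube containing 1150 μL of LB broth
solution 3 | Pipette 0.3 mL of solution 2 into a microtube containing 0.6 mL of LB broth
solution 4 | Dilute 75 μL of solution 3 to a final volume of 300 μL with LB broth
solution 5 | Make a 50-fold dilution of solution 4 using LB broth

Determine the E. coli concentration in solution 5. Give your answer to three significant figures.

Step 1: 0.3 mL brought to 2.4 mL → factor 2.4/0.3 = 8
Step 2: 0.1 mL + 1150 μL = 1.25 mL total → factor 1.25/0.1 = 12.5
Step 3: 0.3 mL + 0.6 mL = 0.9 mL total → factor 0.9/0.3 = 3
Step 4: 75 μL brought to 300 μL → factor 300/75 = 4
Step 5: 50-fold → factor 50
Overall dilution factor = 8 × 12.5 × 3 × 4 × 50 = 60000
Final = 6.00 × 10^8 CFU/mL / 60000 = 1.00 × 10^4 CFU/mL

1.00 × 10^4 CFU/mL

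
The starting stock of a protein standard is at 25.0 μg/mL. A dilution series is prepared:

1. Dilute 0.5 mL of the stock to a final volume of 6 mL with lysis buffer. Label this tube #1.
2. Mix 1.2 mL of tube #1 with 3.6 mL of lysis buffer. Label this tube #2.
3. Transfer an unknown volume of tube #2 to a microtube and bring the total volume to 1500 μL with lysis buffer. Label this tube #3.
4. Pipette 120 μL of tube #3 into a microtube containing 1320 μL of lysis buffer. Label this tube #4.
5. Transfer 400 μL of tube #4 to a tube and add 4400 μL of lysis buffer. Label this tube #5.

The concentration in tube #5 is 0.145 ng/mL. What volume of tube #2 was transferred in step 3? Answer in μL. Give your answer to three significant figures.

60.1 μL

Step 1: 0.5 mL brought to 6 mL → factor 6/0.5 = 12
Step 2: 1.2 mL + 3.6 mL = 4.8 mL total → factor 4.8/1.2 = 4
Step 3: v brought to 1500 μL → factor = 1500 μL/v
Step 4: 120 μL + 1320 μL = 1440 μL total → factor 1440/120 = 12
Step 5: 400 μL + 4400 μL = 4800 μL total → factor 4800/400 = 12
Product of known-step factors = 6912
Overall factor = 25.0 μg/mL / (0.145 ng/mL) = 1.7241 × 10^5
Step-3 factor = 1.7241 × 10^5 / 6912 = 24.944
v = 1500 μL / 24.944 = 60.1 μL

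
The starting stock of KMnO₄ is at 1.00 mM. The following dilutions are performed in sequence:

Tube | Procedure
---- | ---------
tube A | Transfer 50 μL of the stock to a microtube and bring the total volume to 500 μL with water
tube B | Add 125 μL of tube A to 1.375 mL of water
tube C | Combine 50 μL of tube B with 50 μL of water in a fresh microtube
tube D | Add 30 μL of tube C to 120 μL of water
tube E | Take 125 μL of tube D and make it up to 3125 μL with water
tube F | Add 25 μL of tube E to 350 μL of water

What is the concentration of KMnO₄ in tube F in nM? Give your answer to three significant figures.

2.22 nM

Step 1: 50 μL brought to 500 μL → factor 500/50 = 10
Step 2: 125 μL + 1.375 mL = 1500 μL total → factor 1500/125 = 12
Step 3: 50 μL + 50 μL = 100 μL total → factor 100/50 = 2
Step 4: 30 μL + 120 μL = 150 μL total → factor 150/30 = 5
Step 5: 125 μL brought to 3125 μL → factor 3125/125 = 25
Step 6: 25 μL + 350 μL = 375 μL total → factor 375/25 = 15
Overall dilution factor = 10 × 12 × 2 × 5 × 25 × 15 = 4.5 × 10^5
Final = 1.00 mM / 4.5 × 10^5 = 2.222 × 10^-6 mM = 2.22 nM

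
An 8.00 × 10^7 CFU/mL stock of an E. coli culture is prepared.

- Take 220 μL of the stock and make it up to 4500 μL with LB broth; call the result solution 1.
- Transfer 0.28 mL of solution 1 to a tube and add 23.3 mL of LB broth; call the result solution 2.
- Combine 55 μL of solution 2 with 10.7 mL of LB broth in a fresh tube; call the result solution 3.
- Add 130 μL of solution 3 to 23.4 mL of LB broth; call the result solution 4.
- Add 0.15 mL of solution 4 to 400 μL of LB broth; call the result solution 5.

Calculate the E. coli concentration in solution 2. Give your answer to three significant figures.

Step 1: 220 μL brought to 4500 μL → factor 4500/220 = 20.455
Step 2: 0.28 mL + 23.3 mL = 23.58 mL total → factor 23.58/0.28 = 84.214
Dilution factor through solution 2 = 20.455 × 84.214 = 1722.6
[solution 2] = 8.00 × 10^7 CFU/mL / 1722.6 = 4.64 × 10^4 CFU/mL

4.64 × 10^4 CFU/mL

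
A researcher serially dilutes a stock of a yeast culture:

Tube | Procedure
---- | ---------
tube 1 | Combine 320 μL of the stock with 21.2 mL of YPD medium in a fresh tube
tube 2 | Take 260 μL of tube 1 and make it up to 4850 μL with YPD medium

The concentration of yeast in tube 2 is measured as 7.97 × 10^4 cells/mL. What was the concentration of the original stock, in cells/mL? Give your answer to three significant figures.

Step 1: 320 μL + 21.2 mL = 21520 μL total → factor 21520/320 = 67.25
Step 2: 260 μL brought to 4850 μL → factor 4850/260 = 18.654
Overall dilution factor = 67.25 × 18.654 = 1254.5
Stock = 7.97 × 10^4 cells/mL × 1254.5 = 1.00 × 10^8 cells/mL

1.00 × 10^8 cells/mL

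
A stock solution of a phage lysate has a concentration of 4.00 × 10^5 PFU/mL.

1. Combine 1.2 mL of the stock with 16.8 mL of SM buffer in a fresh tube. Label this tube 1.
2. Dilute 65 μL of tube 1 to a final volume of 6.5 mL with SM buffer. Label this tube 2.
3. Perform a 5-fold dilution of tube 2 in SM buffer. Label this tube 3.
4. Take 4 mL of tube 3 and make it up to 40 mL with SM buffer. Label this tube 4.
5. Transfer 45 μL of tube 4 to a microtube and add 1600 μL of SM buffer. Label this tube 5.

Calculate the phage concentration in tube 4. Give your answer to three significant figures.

5.33 PFU/mL

Step 1: 1.2 mL + 16.8 mL = 18 mL total → factor 18/1.2 = 15
Step 2: 65 μL brought to 6.5 mL → factor 6500/65 = 100
Step 3: 5-fold → factor 5
Step 4: 4 mL brought to 40 mL → factor 40/4 = 10
Dilution factor through tube 4 = 15 × 100 × 5 × 10 = 75000
[tube 4] = 4.00 × 10^5 PFU/mL / 75000 = 5.33 PFU/mL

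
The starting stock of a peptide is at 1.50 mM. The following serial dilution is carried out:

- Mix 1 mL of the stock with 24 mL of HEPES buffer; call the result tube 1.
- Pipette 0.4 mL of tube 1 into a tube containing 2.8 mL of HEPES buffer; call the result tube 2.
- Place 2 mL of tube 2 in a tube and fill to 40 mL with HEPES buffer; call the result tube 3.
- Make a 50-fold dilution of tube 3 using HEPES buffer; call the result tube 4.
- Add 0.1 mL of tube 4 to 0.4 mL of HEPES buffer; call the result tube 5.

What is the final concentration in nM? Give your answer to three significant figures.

1.50 nM

Step 1: 1 mL + 24 mL = 25 mL total → factor 25/1 = 25
Step 2: 0.4 mL + 2.8 mL = 3.2 mL total → factor 3.2/0.4 = 8
Step 3: 2 mL brought to 40 mL → factor 40/2 = 20
Step 4: 50-fold → factor 50
Step 5: 0.1 mL + 0.4 mL = 0.5 mL total → factor 0.5/0.1 = 5
Overall dilution factor = 25 × 8 × 20 × 50 × 5 = 1 × 10^6
Final = 1.50 mM / 1 × 10^6 = 1.500 × 10^-6 mM = 1.50 nM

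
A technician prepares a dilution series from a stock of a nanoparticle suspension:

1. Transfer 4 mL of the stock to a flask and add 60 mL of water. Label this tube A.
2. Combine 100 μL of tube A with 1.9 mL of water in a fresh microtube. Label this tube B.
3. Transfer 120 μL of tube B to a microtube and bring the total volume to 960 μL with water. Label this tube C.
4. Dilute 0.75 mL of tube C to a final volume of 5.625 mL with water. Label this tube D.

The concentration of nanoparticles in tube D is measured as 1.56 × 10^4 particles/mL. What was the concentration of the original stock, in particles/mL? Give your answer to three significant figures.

Step 1: 4 mL + 60 mL = 64 mL total → factor 64/4 = 16
Step 2: 100 μL + 1.9 mL = 2000 μL total → factor 2000/100 = 20
Step 3: 120 μL brought to 960 μL → factor 960/120 = 8
Step 4: 0.75 mL brought to 5.625 mL → factor 5.625/0.75 = 7.5
Overall dilution factor = 16 × 20 × 8 × 7.5 = 19200
Stock = 1.56 × 10^4 particles/mL × 19200 = 3.00 × 10^8 particles/mL

3.00 × 10^8 particles/mL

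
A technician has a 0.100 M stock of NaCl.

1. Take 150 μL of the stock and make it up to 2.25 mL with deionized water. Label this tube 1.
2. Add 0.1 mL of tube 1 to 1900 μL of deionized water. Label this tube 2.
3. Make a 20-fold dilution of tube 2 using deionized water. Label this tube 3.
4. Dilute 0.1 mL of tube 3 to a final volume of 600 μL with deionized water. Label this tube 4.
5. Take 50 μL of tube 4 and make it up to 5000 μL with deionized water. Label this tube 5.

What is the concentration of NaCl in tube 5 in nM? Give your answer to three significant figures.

Step 1: 150 μL brought to 2.25 mL → factor 2250/150 = 15
Step 2: 0.1 mL + 1900 μL = 2 mL total → factor 2/0.1 = 20
Step 3: 20-fold → factor 20
Step 4: 0.1 mL brought to 600 μL → factor 0.6/0.1 = 6
Step 5: 50 μL brought to 5000 μL → factor 5000/50 = 100
Overall dilution factor = 15 × 20 × 20 × 6 × 100 = 3.6 × 10^6
Final = 0.100 M / 3.6 × 10^6 = 2.778 × 10^-8 M = 27.8 nM

27.8 nM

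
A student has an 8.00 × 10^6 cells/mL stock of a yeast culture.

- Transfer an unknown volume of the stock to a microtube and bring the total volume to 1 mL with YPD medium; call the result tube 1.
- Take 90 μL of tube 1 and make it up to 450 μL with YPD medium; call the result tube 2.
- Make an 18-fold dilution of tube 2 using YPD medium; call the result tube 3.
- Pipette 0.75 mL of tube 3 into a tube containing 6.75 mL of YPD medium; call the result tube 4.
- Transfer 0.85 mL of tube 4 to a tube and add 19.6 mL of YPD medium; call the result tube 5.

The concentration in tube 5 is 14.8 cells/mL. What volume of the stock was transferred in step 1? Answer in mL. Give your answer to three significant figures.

Step 1: v brought to 1 mL → factor = 1 mL/v
Step 2: 90 μL brought to 450 μL → factor 450/90 = 5
Step 3: 18-fold → factor 18
Step 4: 0.75 mL + 6.75 mL = 7.5 mL total → factor 7.5/0.75 = 10
Step 5: 0.85 mL + 19.6 mL = 20.45 mL total → factor 20.45/0.85 = 24.059
Product of known-step factors = 21653
Overall factor = 8.00 × 10^6 cells/mL / (14.8 cells/mL) = 5.4054 × 10^5
Step-1 factor = 5.4054 × 10^5 / 21653 = 24.964
v = 1 mL / 24.964 = 0.0401 mL

0.0401 mL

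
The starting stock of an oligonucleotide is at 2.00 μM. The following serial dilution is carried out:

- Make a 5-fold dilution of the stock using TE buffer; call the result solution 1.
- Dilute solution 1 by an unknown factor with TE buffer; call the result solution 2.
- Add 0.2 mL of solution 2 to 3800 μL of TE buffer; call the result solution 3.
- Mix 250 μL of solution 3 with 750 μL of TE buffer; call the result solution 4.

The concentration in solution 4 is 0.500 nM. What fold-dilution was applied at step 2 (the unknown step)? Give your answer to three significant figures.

Step 1: 5-fold → factor 5
Step 2: unknown factor x
Step 3: 0.2 mL + 3800 μL = 4 mL total → factor 4/0.2 = 20
Step 4: 250 μL + 750 μL = 1000 μL total → factor 1000/250 = 4
Product of known-step factors = 400
Overall factor = 2.00 μM / (0.500 nM) = 4000
x = 4000 / 400 = 10.0

10.0-fold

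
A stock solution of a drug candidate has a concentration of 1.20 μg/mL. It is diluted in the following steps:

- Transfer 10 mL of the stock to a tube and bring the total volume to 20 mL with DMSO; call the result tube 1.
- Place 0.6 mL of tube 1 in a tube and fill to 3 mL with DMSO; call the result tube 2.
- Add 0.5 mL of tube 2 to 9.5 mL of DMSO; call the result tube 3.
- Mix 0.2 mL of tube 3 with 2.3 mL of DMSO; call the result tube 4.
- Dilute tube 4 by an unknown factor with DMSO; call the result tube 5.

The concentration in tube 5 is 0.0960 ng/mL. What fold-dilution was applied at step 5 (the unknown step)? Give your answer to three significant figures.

Step 1: 10 mL brought to 20 mL → factor 20/10 = 2
Step 2: 0.6 mL brought to 3 mL → factor 3/0.6 = 5
Step 3: 0.5 mL + 9.5 mL = 10 mL total → factor 10/0.5 = 20
Step 4: 0.2 mL + 2.3 mL = 2.5 mL total → factor 2.5/0.2 = 12.5
Step 5: unknown factor x
Product of known-step factors = 2500
Overall factor = 1.20 μg/mL / (0.0960 ng/mL) = 12500
x = 12500 / 2500 = 5.00

5.00-fold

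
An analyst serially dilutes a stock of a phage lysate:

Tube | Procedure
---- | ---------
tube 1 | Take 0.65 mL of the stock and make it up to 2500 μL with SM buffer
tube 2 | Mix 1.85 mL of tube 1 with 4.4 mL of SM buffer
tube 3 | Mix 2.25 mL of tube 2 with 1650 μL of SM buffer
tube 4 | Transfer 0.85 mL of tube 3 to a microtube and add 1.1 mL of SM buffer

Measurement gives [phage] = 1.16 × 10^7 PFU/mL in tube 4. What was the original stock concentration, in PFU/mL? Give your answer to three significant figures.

Step 1: 0.65 mL brought to 2500 μL → factor 2.5/0.65 = 3.8462
Step 2: 1.85 mL + 4.4 mL = 6.25 mL total → factor 6.25/1.85 = 3.3784
Step 3: 2.25 mL + 1650 μL = 3.9 mL total → factor 3.9/2.25 = 1.7333
Step 4: 0.85 mL + 1.1 mL = 1.95 mL total → factor 1.95/0.85 = 2.2941
Overall dilution factor = 3.8462 × 3.3784 × 1.7333 × 2.2941 = 51.669
Stock = 1.16 × 10^7 PFU/mL × 51.669 = 5.99 × 10^8 PFU/mL

5.99 × 10^8 PFU/mL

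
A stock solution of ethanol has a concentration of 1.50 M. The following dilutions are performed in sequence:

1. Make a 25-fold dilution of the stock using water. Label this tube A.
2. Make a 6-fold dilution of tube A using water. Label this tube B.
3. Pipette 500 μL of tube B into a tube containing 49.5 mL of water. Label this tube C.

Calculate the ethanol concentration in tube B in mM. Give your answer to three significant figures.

Step 1: 25-fold → factor 25
Step 2: 6-fold → factor 6
Dilution factor through tube B = 25 × 6 = 150
[tube B] = 1.50 M / 150 = 0.01000 M = 10.0 mM

10.0 mM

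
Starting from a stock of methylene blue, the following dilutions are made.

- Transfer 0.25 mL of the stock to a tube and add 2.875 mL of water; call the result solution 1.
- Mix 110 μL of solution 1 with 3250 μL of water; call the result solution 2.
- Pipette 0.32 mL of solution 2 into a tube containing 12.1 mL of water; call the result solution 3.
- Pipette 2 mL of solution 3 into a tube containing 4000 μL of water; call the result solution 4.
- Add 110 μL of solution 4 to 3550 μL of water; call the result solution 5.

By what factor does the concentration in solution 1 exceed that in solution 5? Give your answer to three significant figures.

1.18 × 10^5

Step 1: 0.25 mL + 2.875 mL = 3.125 mL total → factor 3.125/0.25 = 12.5
Step 2: 110 μL + 3250 μL = 3360 μL total → factor 3360/110 = 30.545
Step 3: 0.32 mL + 12.1 mL = 12.42 mL total → factor 12.42/0.32 = 38.812
Step 4: 2 mL + 4000 μL = 6 mL total → factor 6/2 = 3
Step 5: 110 μL + 3550 μL = 3660 μL total → factor 3660/110 = 33.273
Dilution factor to solution 1 = 12.5; to solution 5 = 1.4792 × 10^6
[solution 1]/[solution 5] = (factor to solution 5)/(factor to solution 1) = 1.4792 × 10^6/12.5 = 1.18 × 10^5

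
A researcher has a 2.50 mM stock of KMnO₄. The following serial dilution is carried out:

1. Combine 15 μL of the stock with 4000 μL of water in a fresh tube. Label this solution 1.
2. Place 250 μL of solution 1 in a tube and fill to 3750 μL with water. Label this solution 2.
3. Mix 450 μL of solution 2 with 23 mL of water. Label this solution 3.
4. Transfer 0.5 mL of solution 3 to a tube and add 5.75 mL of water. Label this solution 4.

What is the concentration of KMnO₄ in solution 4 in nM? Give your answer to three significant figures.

Step 1: 15 μL + 4000 μL = 4015 μL total → factor 4015/15 = 267.67
Step 2: 250 μL brought to 3750 μL → factor 3750/250 = 15
Step 3: 450 μL + 23 mL = 23450 μL total → factor 23450/450 = 52.111
Step 4: 0.5 mL + 5.75 mL = 6.25 mL total → factor 6.25/0.5 = 12.5
Overall dilution factor = 267.67 × 15 × 52.111 × 12.5 = 2.6153 × 10^6
Final = 2.50 mM / 2.6153 × 10^6 = 9.559 × 10^-7 mM = 0.956 nM

0.956 nM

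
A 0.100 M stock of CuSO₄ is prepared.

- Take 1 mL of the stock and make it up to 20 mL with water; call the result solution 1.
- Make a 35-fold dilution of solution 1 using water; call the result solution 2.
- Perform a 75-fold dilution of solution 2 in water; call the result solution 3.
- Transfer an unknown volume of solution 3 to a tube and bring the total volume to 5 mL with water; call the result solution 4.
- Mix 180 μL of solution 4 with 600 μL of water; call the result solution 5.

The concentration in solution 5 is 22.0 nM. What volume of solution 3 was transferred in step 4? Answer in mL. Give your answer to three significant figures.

0.250 mL

Step 1: 1 mL brought to 20 mL → factor 20/1 = 20
Step 2: 35-fold → factor 35
Step 3: 75-fold → factor 75
Step 4: v brought to 5 mL → factor = 5 mL/v
Step 5: 180 μL + 600 μL = 780 μL total → factor 780/180 = 4.3333
Product of known-step factors = 2.275 × 10^5
Overall factor = 0.100 M / (22.0 nM) = 4.5455 × 10^6
Step-4 factor = 4.5455 × 10^6 / 2.275 × 10^5 = 19.98
v = 5 mL / 19.98 = 0.250 mL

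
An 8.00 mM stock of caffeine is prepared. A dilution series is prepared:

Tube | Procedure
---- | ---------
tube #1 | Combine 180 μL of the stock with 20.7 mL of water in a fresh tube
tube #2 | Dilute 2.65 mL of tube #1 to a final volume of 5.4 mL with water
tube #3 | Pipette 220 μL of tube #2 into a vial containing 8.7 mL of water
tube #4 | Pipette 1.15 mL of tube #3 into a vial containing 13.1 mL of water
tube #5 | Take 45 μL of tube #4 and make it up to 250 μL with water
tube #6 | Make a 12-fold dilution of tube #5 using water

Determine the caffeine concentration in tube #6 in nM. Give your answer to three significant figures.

1.01 nM

Step 1: 180 μL + 20.7 mL = 20880 μL total → factor 20880/180 = 116
Step 2: 2.65 mL brought to 5.4 mL → factor 5.4/2.65 = 2.0377
Step 3: 220 μL + 8.7 mL = 8920 μL total → factor 8920/220 = 40.545
Step 4: 1.15 mL + 13.1 mL = 14.25 mL total → factor 14.25/1.15 = 12.391
Step 5: 45 μL brought to 250 μL → factor 250/45 = 5.5556
Step 6: 12-fold → factor 12
Overall dilution factor = 116 × 2.0377 × 40.545 × 12.391 × 5.5556 × 12 = 7.9172 × 10^6
Final = 8.00 mM / 7.9172 × 10^6 = 1.010 × 10^-6 mM = 1.01 nM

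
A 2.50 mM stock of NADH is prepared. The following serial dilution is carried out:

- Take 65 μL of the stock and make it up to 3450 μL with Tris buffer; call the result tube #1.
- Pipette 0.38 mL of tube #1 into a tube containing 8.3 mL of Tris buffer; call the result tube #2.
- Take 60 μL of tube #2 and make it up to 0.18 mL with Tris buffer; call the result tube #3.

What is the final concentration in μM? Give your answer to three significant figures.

0.687 μM

Step 1: 65 μL brought to 3450 μL → factor 3450/65 = 53.077
Step 2: 0.38 mL + 8.3 mL = 8.68 mL total → factor 8.68/0.38 = 22.842
Step 3: 60 μL brought to 0.18 mL → factor 180/60 = 3
Overall dilution factor = 53.077 × 22.842 × 3 = 3637.2
Final = 2.50 mM / 3637.2 = 0.0006873 mM = 0.687 μM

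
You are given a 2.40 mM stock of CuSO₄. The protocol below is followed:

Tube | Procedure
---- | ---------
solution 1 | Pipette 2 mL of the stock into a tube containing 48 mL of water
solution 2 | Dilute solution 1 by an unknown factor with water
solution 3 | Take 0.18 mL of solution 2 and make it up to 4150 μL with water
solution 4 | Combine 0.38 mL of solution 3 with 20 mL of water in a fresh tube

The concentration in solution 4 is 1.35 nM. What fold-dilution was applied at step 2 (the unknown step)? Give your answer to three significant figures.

Step 1: 2 mL + 48 mL = 50 mL total → factor 50/2 = 25
Step 2: unknown factor x
Step 3: 0.18 mL brought to 4150 μL → factor 4.15/0.18 = 23.056
Step 4: 0.38 mL + 20 mL = 20.38 mL total → factor 20.38/0.38 = 53.632
Product of known-step factors = 30913
Overall factor = 2.40 mM / (1.35 nM) = 1.7778 × 10^6
x = 1.7778 × 10^6 / 30913 = 57.5

57.5-fold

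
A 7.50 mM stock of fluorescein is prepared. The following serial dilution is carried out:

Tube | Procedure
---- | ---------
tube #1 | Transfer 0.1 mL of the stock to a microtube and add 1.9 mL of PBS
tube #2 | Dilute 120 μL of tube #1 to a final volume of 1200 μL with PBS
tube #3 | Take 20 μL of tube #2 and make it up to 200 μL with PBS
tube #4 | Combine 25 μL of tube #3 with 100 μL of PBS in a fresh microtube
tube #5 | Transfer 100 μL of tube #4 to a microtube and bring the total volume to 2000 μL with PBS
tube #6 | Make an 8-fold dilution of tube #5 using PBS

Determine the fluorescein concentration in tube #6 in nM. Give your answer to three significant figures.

Step 1: 0.1 mL + 1.9 mL = 2 mL total → factor 2/0.1 = 20
Step 2: 120 μL brought to 1200 μL → factor 1200/120 = 10
Step 3: 20 μL brought to 200 μL → factor 200/20 = 10
Step 4: 25 μL + 100 μL = 125 μL total → factor 125/25 = 5
Step 5: 100 μL brought to 2000 μL → factor 2000/100 = 20
Step 6: 8-fold → factor 8
Overall dilution factor = 20 × 10 × 10 × 5 × 20 × 8 = 1.6 × 10^6
Final = 7.50 mM / 1.6 × 10^6 = 4.687 × 10^-6 mM = 4.69 nM

4.69 nM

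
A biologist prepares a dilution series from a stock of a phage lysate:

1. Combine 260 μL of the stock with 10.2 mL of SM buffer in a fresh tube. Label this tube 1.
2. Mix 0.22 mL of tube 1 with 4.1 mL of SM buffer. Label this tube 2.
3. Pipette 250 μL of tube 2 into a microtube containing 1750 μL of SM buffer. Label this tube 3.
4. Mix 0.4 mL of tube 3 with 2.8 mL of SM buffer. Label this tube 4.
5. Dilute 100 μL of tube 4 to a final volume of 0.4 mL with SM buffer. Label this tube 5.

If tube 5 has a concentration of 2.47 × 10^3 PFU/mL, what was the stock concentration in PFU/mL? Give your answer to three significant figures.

Step 1: 260 μL + 10.2 mL = 10460 μL total → factor 10460/260 = 40.231
Step 2: 0.22 mL + 4.1 mL = 4.32 mL total → factor 4.32/0.22 = 19.636
Step 3: 250 μL + 1750 μL = 2000 μL total → factor 2000/250 = 8
Step 4: 0.4 mL + 2.8 mL = 3.2 mL total → factor 3.2/0.4 = 8
Step 5: 100 μL brought to 0.4 mL → factor 400/100 = 4
Overall dilution factor = 40.231 × 19.636 × 8 × 8 × 4 = 2.0224 × 10^5
Stock = 2.47 × 10^3 PFU/mL × 2.0224 × 10^5 = 5.00 × 10^8 PFU/mL

5.00 × 10^8 PFU/mL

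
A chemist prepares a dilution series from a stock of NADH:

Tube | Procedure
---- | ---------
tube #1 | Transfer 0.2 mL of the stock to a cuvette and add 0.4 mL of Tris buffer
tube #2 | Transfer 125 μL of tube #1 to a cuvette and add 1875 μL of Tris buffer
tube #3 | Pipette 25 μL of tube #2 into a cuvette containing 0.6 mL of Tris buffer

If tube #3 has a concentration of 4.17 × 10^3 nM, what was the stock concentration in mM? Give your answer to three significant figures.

Step 1: 0.2 mL + 0.4 mL = 0.6 mL total → factor 0.6/0.2 = 3
Step 2: 125 μL + 1875 μL = 2000 μL total → factor 2000/125 = 16
Step 3: 25 μL + 0.6 mL = 625 μL total → factor 625/25 = 25
Overall dilution factor = 3 × 16 × 25 = 1200
Stock = 4.17 × 10^3 nM × 1200 = 5.004 × 10^6 nM = 5.00 mM

5.00 mM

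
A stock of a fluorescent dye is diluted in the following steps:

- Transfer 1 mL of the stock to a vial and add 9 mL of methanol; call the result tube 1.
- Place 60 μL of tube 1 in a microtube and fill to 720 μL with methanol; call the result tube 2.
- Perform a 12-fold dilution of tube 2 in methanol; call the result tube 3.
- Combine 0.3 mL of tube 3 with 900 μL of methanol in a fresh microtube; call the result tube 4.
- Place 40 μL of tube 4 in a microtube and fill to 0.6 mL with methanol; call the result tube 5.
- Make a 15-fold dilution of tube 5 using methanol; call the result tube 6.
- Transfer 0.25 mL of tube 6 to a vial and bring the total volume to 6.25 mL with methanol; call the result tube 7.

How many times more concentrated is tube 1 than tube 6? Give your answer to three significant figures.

Step 1: 1 mL + 9 mL = 10 mL total → factor 10/1 = 10
Step 2: 60 μL brought to 720 μL → factor 720/60 = 12
Step 3: 12-fold → factor 12
Step 4: 0.3 mL + 900 μL = 1.2 mL total → factor 1.2/0.3 = 4
Step 5: 40 μL brought to 0.6 mL → factor 600/40 = 15
Step 6: 15-fold → factor 15
Dilution factor to tube 1 = 10; to tube 6 = 1.296 × 10^6
[tube 1]/[tube 6] = (factor to tube 6)/(factor to tube 1) = 1.296 × 10^6/10 = 1.30 × 10^5

1.30 × 10^5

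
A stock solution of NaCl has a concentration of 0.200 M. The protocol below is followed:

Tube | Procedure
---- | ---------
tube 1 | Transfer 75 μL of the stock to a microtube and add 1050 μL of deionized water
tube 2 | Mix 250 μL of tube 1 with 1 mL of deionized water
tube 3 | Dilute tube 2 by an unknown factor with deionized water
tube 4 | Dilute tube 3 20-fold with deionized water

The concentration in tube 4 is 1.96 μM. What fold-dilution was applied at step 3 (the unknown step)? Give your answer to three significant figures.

Step 1: 75 μL + 1050 μL = 1125 μL total → factor 1125/75 = 15
Step 2: 250 μL + 1 mL = 1250 μL total → factor 1250/250 = 5
Step 3: unknown factor x
Step 4: 20-fold → factor 20
Product of known-step factors = 1500
Overall factor = 0.200 M / (1.96 μM) = 1.0204 × 10^5
x = 1.0204 × 10^5 / 1500 = 68.0

68.0-fold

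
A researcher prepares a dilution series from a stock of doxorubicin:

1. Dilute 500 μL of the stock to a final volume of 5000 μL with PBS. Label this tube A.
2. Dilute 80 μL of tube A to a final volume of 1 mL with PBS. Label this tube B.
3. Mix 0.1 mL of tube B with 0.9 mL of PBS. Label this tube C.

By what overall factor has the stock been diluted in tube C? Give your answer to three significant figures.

1.25 × 10^3

Step 1: 500 μL brought to 5000 μL → factor 5000/500 = 10
Step 2: 80 μL brought to 1 mL → factor 1000/80 = 12.5
Step 3: 0.1 mL + 0.9 mL = 1 mL total → factor 1/0.1 = 10
Overall dilution factor = 10 × 12.5 × 10 = 1250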